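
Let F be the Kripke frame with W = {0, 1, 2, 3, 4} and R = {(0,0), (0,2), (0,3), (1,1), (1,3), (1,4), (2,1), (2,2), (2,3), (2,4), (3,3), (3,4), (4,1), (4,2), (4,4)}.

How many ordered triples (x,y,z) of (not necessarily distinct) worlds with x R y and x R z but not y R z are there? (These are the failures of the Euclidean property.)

11

Enumerating: (0,2,0), (0,3,0), (0,3,2), (1,3,1), (1,4,3), (2,1,2), (2,3,1), (2,3,2), (2,4,3), (3,4,3), (4,1,2).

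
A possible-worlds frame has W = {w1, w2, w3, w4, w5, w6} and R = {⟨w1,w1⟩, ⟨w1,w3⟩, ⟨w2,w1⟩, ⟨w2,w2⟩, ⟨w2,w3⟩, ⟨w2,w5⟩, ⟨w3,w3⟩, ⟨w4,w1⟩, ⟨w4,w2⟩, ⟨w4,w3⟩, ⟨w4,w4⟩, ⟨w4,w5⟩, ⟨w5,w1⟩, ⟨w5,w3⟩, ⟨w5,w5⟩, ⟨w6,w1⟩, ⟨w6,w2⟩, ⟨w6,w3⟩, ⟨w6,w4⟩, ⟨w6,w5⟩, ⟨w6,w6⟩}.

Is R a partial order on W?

Reflexive: yes — every world is R-related to itself.
Transitive: yes — every two-step R-path is closed by a direct edge.
Antisymmetric: yes — no distinct pair is related both ways.
So R is a partial order.

Yes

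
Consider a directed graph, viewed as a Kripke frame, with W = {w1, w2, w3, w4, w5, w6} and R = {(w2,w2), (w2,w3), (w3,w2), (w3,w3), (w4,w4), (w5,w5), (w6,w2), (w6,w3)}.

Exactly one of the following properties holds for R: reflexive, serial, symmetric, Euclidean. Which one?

Euclidean

Reflexive: no — w1 is not related to itself.
Serial: no — w1 has no R-successor.
Symmetric: no — w6 R w2 but not w2 R w6.
Euclidean: yes — any two successors of a common world are R-related.
Only Euclidean holds.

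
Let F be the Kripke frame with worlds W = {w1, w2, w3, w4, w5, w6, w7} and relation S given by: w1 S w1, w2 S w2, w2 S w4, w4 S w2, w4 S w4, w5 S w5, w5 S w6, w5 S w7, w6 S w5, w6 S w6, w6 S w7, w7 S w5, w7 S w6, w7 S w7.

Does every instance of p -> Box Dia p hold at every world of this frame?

Yes

Axiom B corresponds to the accessibility relation being symmetric.
Symmetric: yes — every pair in S has its reverse in S.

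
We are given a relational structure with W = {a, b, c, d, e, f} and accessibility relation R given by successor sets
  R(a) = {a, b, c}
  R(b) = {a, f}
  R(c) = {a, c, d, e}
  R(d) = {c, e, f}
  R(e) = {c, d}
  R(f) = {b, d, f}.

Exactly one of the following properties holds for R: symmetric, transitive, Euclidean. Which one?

Symmetric: yes — every pair in R has its reverse in R.
Transitive: no — a R b and b R f, but not a R f.
Euclidean: no — a R b and a R c, but not b R c.
Only symmetric holds.

symmetric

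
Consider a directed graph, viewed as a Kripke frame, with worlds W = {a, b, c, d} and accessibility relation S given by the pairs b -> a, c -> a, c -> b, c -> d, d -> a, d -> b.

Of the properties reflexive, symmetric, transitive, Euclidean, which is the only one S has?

transitive

Reflexive: no — a is not related to itself.
Symmetric: no — b S a but not a S b.
Transitive: yes — every two-step S-path is closed by a direct edge.
Euclidean: no — c S a and c S b, but not a S b.
Only transitive holds.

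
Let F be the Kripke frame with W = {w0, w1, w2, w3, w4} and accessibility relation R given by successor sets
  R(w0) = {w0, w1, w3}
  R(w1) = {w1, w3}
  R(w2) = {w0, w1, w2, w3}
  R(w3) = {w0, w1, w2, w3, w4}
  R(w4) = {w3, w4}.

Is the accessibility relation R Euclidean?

No

Euclidean: no — w2 R w1 and w2 R w0, but not w1 R w0.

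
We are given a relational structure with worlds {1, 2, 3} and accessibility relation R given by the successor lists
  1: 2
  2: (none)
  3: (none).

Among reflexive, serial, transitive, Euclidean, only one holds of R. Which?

Reflexive: no — 1 is not related to itself.
Serial: no — 2 has no R-successor.
Transitive: yes — every two-step R-path is closed by a direct edge.
Euclidean: no — 1 R 2 and 1 R 2, but not 2 R 2.
Only transitive holds.

transitive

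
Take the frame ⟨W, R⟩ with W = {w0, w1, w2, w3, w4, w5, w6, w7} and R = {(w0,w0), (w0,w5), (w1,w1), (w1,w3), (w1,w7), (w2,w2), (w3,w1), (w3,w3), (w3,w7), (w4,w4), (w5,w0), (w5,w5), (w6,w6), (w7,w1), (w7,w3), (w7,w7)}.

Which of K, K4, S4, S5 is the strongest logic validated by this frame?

S5

Transitive (axiom 4): yes — every two-step R-path is closed by a direct edge.
Reflexive (axiom T): yes — every world is R-related to itself.
Euclidean (axiom 5): yes — any two successors of a common world are R-related.
So F validates K, K4, S4, S5. The strongest is S5.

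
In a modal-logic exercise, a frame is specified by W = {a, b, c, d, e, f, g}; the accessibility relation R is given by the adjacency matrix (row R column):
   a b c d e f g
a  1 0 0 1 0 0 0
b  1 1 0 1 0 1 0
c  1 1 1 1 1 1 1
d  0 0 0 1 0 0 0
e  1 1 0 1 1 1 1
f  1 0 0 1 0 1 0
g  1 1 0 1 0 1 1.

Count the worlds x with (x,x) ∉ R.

R is reflexive; there are no such worlds.

0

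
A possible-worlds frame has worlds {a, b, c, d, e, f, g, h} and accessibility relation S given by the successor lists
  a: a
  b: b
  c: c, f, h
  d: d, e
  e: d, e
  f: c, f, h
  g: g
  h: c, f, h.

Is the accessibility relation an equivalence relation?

Yes

Reflexive: yes — every world is S-related to itself.
Symmetric: yes — every pair in S has its reverse in S.
Transitive: yes — every two-step S-path is closed by a direct edge.
So S is an equivalence relation.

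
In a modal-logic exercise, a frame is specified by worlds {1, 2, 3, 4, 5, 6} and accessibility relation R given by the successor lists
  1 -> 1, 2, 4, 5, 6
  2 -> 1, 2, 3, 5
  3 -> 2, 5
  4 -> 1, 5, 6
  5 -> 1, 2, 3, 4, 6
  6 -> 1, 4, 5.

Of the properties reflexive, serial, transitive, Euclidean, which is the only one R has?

serial

Reflexive: no — 3 is not related to itself.
Serial: yes — every world has a successor (e.g. 1 R 1).
Transitive: no — 1 R 2 and 2 R 3, but not 1 R 3.
Euclidean: no — 1 R 2 and 1 R 4, but not 2 R 4.
Only serial holds.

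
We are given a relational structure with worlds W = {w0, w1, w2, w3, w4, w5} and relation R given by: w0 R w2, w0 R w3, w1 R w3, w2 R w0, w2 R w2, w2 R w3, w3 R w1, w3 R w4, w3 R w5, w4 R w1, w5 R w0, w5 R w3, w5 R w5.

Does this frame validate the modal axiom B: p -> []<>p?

By correspondence theory, B is valid on a frame iff R is symmetric.
Symmetric: no — w0 R w3 but not w3 R w0.

No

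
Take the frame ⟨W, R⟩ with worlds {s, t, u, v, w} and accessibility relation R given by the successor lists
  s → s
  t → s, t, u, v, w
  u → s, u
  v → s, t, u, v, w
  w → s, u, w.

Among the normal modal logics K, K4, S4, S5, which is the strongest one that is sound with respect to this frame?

S4

Transitive (axiom 4): yes — every two-step R-path is closed by a direct edge.
Reflexive (axiom T): yes — every world is R-related to itself.
Euclidean (axiom 5): no — t R s and t R u, but not s R u.
So F validates K, K4, S4; S5 would additionally require R to be Euclidean. The strongest is S4.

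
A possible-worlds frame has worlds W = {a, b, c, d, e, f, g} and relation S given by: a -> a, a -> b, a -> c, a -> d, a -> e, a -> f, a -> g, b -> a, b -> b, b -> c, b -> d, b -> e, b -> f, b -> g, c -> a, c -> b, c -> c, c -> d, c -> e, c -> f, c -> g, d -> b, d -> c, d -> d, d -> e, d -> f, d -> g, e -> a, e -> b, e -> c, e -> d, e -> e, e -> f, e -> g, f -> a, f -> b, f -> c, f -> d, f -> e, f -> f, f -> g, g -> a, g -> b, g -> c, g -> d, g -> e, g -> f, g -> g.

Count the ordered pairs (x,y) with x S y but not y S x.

Enumerating: (a,d).

1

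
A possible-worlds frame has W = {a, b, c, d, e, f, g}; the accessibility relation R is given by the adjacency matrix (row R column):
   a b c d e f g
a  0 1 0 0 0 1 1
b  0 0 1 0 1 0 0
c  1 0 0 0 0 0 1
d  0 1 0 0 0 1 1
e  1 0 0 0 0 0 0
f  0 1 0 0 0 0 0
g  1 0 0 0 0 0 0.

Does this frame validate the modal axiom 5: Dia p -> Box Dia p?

No

Axiom 5 corresponds to the accessibility relation being Euclidean.
Euclidean: no — a R b and a R f, but not b R f.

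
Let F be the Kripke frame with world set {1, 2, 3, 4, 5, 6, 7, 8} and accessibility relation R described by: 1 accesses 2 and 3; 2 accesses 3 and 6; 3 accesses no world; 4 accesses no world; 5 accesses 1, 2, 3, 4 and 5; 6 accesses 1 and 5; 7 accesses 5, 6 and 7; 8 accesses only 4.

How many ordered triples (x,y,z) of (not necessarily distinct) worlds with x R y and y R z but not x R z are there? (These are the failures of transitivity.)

Enumerating: (1,2,6), (2,6,1), (2,6,5), (5,2,6), (6,1,2), (6,1,3), (6,5,2), (6,5,3), (6,5,4), (7,5,1), (7,5,2), (7,5,3), (7,5,4), (7,6,1).

14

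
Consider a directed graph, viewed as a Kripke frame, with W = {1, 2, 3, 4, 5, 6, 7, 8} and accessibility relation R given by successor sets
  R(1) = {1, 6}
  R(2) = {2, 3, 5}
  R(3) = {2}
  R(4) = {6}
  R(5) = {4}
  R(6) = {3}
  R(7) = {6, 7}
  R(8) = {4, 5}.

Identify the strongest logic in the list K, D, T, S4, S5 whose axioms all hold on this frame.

Serial (axiom D): yes — every world has a successor (e.g. 1 R 1).
Reflexive (axiom T): no — 3 is not related to itself.
Transitive (axiom 4): no — 1 R 6 and 6 R 3, but not 1 R 3.
Euclidean (axiom 5): no — 2 R 3 and 2 R 5, but not 3 R 5.
So F validates K, D; T would additionally require R to be reflexive. The strongest is D.

D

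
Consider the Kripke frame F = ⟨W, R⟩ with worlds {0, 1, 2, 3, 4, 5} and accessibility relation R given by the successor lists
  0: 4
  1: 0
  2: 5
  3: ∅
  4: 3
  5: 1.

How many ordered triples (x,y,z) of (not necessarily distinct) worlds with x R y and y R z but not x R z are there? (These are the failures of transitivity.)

4

Enumerating: (0,4,3), (1,0,4), (2,5,1), (5,1,0).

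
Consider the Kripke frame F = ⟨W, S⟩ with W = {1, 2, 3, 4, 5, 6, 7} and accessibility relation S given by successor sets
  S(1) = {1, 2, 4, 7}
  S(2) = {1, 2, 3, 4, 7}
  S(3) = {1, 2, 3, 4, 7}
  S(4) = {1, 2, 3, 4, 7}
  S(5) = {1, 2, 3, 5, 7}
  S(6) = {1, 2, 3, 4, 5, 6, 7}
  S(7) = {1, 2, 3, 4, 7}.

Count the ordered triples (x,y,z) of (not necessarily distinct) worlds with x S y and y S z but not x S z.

Enumerating: (1,2,3), (1,4,3), (1,7,3), (5,1,4), (5,2,4), (5,3,4), (5,7,4).

7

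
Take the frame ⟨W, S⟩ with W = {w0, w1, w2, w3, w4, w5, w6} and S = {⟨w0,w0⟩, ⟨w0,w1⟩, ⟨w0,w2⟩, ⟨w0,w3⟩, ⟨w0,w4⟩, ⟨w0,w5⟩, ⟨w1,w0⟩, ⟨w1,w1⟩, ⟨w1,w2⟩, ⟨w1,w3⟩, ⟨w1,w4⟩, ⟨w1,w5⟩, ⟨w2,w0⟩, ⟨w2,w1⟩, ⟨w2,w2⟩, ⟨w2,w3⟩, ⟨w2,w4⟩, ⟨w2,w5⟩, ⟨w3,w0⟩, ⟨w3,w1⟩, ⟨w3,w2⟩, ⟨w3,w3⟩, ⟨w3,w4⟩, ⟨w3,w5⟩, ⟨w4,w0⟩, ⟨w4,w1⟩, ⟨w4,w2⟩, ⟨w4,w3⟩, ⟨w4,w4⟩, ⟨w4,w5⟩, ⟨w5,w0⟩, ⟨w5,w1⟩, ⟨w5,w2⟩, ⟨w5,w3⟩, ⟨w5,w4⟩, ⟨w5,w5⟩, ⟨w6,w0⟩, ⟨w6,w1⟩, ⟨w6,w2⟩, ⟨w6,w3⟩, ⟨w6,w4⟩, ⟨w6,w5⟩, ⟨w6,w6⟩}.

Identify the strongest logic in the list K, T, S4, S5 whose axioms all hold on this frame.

Reflexive (axiom T): yes — every world is S-related to itself.
Transitive (axiom 4): yes — every two-step S-path is closed by a direct edge.
Euclidean (axiom 5): no — w6 S w0 and w6 S w6, but not w0 S w6.
So F validates K, T, S4; S5 would additionally require S to be Euclidean. The strongest is S4.

S4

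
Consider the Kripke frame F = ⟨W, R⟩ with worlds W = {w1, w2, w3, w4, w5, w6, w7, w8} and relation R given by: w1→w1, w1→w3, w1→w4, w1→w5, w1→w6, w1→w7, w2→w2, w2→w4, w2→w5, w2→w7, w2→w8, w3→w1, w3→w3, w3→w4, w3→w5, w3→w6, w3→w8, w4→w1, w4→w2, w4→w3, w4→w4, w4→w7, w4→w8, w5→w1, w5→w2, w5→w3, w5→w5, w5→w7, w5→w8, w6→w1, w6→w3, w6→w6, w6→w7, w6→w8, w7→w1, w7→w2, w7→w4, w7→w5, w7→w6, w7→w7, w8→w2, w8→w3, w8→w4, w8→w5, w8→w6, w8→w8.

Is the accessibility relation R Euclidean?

Euclidean: no — w1 R w3 and w1 R w7, but not w3 R w7.

No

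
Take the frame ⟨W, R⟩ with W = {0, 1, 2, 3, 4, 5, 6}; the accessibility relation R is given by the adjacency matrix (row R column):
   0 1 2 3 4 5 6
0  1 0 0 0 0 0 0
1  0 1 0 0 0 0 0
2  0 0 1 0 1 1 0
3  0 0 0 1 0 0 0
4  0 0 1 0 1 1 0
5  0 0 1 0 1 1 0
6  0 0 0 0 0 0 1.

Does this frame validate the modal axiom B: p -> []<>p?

By correspondence theory, B is valid on a frame iff R is symmetric.
Symmetric: yes — every pair in R has its reverse in R.

Yes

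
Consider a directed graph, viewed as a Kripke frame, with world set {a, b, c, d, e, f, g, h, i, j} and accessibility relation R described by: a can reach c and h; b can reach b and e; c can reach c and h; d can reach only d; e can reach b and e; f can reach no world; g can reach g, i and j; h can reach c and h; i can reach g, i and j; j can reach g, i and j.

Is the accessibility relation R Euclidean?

Yes

Euclidean: yes — any two successors of a common world are R-related.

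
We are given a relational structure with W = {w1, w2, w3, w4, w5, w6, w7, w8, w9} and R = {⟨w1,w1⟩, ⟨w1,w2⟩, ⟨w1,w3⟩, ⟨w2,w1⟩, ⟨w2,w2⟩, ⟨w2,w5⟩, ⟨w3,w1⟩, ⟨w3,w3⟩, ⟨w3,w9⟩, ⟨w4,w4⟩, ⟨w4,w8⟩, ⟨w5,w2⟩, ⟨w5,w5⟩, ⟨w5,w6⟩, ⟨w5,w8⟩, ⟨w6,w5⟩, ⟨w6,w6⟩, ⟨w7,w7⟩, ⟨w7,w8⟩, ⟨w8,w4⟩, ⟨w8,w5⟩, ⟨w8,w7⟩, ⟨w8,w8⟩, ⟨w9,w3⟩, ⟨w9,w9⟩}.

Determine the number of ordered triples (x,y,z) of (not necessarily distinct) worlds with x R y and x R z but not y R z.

Enumerating: (w1,w2,w3), (w1,w3,w2), (w2,w1,w5), (w2,w5,w1), (w3,w1,w9), (w3,w9,w1), (w5,w2,w6), (w5,w2,w8), (w5,w6,w2), (w5,w6,w8), (w5,w8,w2), (w5,w8,w6), (w8,w4,w5), (w8,w4,w7), (w8,w5,w4), (w8,w5,w7), (w8,w7,w4), (w8,w7,w5).

18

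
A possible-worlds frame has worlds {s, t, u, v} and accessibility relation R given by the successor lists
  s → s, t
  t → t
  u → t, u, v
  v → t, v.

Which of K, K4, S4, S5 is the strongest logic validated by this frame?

Transitive (axiom 4): yes — every two-step R-path is closed by a direct edge.
Reflexive (axiom T): yes — every world is R-related to itself.
Euclidean (axiom 5): no — u R t and u R v, but not t R v.
So F validates K, K4, S4; S5 would additionally require R to be Euclidean. The strongest is S4.

S4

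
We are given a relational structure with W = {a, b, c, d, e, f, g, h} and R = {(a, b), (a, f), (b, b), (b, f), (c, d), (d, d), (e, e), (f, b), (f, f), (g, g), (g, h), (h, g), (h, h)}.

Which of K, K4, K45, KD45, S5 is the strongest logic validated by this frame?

Transitive (axiom 4): yes — every two-step R-path is closed by a direct edge.
Euclidean (axiom 5): yes — any two successors of a common world are R-related.
Serial (axiom D): yes — every world has a successor (e.g. a R b).
Reflexive (axiom T): no — a is not related to itself.
So F validates K, K4, K45, KD45; S5 would additionally require R to be reflexive. The strongest is KD45.

KD45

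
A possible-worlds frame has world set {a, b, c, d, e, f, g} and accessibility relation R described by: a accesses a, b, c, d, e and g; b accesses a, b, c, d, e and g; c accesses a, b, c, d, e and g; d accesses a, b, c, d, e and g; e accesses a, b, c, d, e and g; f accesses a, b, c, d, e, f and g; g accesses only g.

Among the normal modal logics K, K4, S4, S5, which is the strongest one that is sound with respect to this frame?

Transitive (axiom 4): yes — every two-step R-path is closed by a direct edge.
Reflexive (axiom T): yes — every world is R-related to itself.
Euclidean (axiom 5): no — a R g and a R b, but not g R b.
So F validates K, K4, S4; S5 would additionally require R to be Euclidean. The strongest is S4.

S4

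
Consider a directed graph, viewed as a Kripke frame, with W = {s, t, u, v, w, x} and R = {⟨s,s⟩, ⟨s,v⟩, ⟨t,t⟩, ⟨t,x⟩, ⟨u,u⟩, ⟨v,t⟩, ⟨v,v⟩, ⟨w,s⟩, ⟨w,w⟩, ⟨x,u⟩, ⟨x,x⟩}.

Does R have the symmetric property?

No

Symmetric: no — s R v but not v R s.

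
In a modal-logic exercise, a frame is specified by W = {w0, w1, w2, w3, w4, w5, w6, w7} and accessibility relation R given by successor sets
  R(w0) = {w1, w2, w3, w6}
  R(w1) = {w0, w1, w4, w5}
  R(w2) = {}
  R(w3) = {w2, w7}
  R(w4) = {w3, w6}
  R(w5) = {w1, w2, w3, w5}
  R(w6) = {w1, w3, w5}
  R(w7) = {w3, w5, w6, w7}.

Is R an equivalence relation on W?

No

Reflexive: no — w0 is not related to itself.
Symmetric: no — w0 R w2 but not w2 R w0.
Transitive: no — w0 R w1 and w1 R w4, but not w0 R w4.
So R is not an equivalence relation.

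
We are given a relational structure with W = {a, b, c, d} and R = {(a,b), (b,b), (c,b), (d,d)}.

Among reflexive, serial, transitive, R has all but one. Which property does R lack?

reflexive

Reflexive: no — a is not related to itself.
Serial: yes — every world has a successor (e.g. a R b).
Transitive: yes — every two-step R-path is closed by a direct edge.
Only reflexive fails.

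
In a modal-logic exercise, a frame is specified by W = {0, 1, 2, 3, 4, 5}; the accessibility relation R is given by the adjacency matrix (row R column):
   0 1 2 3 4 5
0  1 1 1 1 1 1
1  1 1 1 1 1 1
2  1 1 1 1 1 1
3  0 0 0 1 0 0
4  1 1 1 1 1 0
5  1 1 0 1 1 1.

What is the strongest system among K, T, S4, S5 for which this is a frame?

T

Reflexive (axiom T): yes — every world is R-related to itself.
Transitive (axiom 4): no — 4 R 0 and 0 R 5, but not 4 R 5.
Euclidean (axiom 5): no — 0 R 3 and 0 R 1, but not 3 R 1.
So F validates K, T; S4 would additionally require R to be transitive. The strongest is T.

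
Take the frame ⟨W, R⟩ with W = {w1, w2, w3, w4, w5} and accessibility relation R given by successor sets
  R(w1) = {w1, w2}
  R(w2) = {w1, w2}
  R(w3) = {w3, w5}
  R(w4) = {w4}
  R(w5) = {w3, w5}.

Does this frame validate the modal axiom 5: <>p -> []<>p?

By correspondence theory, 5 is valid on a frame iff R is Euclidean.
Euclidean: yes — any two successors of a common world are R-related.

Yes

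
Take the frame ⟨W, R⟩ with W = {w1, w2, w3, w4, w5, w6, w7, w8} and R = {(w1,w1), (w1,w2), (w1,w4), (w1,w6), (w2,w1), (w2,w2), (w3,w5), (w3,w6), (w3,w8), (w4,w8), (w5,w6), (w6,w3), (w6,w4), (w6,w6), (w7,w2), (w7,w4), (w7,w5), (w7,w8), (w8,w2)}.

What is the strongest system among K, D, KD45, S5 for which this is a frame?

D

Serial (axiom D): yes — every world has a successor (e.g. w1 R w1).
Euclidean (axiom 5): no — w1 R w2 and w1 R w4, but not w2 R w4.
Transitive (axiom 4): no — w1 R w4 and w4 R w8, but not w1 R w8.
Reflexive (axiom T): no — w3 is not related to itself.
So F validates K, D; KD45 would additionally require R to be Euclidean and transitive. The strongest is D.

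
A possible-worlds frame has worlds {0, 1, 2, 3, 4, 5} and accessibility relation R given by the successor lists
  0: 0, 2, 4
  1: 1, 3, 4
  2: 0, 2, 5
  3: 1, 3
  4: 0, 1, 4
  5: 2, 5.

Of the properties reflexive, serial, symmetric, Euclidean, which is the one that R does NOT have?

Reflexive: yes — every world is R-related to itself.
Serial: yes — every world has a successor (e.g. 0 R 0).
Symmetric: yes — every pair in R has its reverse in R.
Euclidean: no — 0 R 2 and 0 R 4, but not 2 R 4.
Only Euclidean fails.

Euclidean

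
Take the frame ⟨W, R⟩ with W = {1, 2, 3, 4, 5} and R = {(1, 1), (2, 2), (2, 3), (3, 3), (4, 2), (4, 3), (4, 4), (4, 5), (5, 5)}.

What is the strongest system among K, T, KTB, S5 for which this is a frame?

T

Reflexive (axiom T): yes — every world is R-related to itself.
Symmetric (axiom B): no — 2 R 3 but not 3 R 2.
Euclidean (axiom 5): no — 4 R 2 and 4 R 5, but not 2 R 5.
So F validates K, T; KTB would additionally require R to be symmetric. The strongest is T.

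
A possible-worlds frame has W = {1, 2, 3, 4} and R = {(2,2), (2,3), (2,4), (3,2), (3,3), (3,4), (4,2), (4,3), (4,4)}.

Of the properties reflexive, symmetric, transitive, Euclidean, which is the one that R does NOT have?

Reflexive: no — 1 is not related to itself.
Symmetric: yes — every pair in R has its reverse in R.
Transitive: yes — every two-step R-path is closed by a direct edge.
Euclidean: yes — any two successors of a common world are R-related.
Only reflexive fails.

reflexive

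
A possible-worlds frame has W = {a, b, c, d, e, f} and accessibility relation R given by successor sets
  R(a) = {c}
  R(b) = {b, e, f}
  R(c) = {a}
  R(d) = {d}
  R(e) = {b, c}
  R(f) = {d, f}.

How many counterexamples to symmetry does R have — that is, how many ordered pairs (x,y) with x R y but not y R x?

3

Enumerating: (b,f), (e,c), (f,d).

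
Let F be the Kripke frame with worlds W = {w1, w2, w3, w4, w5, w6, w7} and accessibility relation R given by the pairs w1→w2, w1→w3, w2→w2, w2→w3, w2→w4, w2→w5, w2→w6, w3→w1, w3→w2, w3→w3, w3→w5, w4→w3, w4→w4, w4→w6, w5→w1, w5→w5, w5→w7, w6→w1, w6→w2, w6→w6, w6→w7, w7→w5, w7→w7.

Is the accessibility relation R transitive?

No

Transitive: no — w1 R w2 and w2 R w4, but not w1 R w4.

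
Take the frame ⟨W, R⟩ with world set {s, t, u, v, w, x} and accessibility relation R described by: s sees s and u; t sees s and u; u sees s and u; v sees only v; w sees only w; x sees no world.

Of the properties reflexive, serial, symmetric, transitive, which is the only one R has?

transitive

Reflexive: no — t is not related to itself.
Serial: no — x has no R-successor.
Symmetric: no — t R s but not s R t.
Transitive: yes — every two-step R-path is closed by a direct edge.
Only transitive holds.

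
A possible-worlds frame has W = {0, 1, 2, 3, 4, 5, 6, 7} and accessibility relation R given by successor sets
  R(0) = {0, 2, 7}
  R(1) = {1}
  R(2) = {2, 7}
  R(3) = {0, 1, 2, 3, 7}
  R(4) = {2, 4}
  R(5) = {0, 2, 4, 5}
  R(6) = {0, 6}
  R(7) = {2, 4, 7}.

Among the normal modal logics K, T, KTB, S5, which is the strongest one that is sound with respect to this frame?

Reflexive (axiom T): yes — every world is R-related to itself.
Symmetric (axiom B): no — 0 R 2 but not 2 R 0.
Euclidean (axiom 5): no — 3 R 0 and 3 R 1, but not 0 R 1.
So F validates K, T; KTB would additionally require R to be symmetric. The strongest is T.

T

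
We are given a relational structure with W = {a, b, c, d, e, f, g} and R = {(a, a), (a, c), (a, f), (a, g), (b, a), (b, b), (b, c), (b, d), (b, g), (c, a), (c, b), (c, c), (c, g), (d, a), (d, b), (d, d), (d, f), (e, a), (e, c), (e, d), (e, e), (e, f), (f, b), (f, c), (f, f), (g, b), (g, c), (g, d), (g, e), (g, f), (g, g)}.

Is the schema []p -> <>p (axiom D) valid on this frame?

Yes

Axiom D corresponds to the accessibility relation being serial.
Serial: yes — every world has a successor (e.g. a R a).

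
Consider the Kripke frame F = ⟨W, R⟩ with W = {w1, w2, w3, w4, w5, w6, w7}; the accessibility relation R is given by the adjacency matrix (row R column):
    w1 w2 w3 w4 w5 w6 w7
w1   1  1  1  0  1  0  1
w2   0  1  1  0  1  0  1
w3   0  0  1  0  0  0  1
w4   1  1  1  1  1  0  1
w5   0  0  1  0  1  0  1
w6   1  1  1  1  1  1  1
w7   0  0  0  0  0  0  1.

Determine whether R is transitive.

Transitive: yes — every two-step R-path is closed by a direct edge.

Yes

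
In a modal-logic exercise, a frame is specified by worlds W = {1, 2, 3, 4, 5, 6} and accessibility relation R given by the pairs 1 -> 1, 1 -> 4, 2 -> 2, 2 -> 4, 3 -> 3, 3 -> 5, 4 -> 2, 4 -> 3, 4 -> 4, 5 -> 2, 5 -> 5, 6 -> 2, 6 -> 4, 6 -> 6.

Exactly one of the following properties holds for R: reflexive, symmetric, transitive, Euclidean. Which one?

Reflexive: yes — every world is R-related to itself.
Symmetric: no — 1 R 4 but not 4 R 1.
Transitive: no — 1 R 4 and 4 R 2, but not 1 R 2.
Euclidean: no — 4 R 2 and 4 R 3, but not 2 R 3.
Only reflexive holds.

reflexive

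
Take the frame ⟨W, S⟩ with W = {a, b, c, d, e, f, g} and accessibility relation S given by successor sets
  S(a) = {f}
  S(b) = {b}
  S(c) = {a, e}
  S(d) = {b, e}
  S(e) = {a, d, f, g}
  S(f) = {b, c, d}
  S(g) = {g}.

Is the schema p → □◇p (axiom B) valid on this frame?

No

The schema B characterises exactly the symmetric frames.
Symmetric: no — a S f but not f S a.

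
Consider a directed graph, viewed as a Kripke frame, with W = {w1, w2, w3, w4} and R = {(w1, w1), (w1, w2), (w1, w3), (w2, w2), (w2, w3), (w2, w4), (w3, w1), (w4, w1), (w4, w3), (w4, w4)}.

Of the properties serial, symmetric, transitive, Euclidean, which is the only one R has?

Serial: yes — every world has a successor (e.g. w1 R w1).
Symmetric: no — w1 R w2 but not w2 R w1.
Transitive: no — w1 R w2 and w2 R w4, but not w1 R w4.
Euclidean: no — w1 R w3 and w1 R w2, but not w3 R w2.
Only serial holds.

serial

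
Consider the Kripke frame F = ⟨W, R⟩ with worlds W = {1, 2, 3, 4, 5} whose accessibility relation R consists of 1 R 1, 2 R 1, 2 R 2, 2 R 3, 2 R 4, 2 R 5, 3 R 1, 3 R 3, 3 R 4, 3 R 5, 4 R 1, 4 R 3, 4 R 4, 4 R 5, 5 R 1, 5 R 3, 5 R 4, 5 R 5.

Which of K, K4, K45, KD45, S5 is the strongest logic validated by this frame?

K4

Transitive (axiom 4): yes — every two-step R-path is closed by a direct edge.
Euclidean (axiom 5): no — 2 R 1 and 2 R 3, but not 1 R 3.
Serial (axiom D): yes — every world has a successor (e.g. 1 R 1).
Reflexive (axiom T): yes — every world is R-related to itself.
So F validates K, K4; K45 would additionally require R to be Euclidean. The strongest is K4.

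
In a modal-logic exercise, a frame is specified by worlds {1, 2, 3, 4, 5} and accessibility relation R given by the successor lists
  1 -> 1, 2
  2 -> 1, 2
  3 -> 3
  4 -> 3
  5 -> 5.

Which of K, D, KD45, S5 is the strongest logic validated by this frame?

Serial (axiom D): yes — every world has a successor (e.g. 1 R 1).
Euclidean (axiom 5): yes — any two successors of a common world are R-related.
Transitive (axiom 4): yes — every two-step R-path is closed by a direct edge.
Reflexive (axiom T): no — 4 is not related to itself.
So F validates K, D, KD45; S5 would additionally require R to be reflexive. The strongest is KD45.

KD45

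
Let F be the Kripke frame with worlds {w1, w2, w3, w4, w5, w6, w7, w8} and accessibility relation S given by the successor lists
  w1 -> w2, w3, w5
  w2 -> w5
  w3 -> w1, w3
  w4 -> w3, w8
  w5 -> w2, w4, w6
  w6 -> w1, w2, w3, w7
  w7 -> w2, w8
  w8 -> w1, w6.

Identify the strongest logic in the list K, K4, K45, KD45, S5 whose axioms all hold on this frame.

Transitive (axiom 4): no — w1 S w5 and w5 S w4, but not w1 S w4.
Euclidean (axiom 5): no — w1 S w2 and w1 S w3, but not w2 S w3.
Serial (axiom D): yes — every world has a successor (e.g. w1 S w2).
Reflexive (axiom T): no — w1 is not related to itself.
So F validates K; K4 would additionally require S to be transitive. The strongest is K.

K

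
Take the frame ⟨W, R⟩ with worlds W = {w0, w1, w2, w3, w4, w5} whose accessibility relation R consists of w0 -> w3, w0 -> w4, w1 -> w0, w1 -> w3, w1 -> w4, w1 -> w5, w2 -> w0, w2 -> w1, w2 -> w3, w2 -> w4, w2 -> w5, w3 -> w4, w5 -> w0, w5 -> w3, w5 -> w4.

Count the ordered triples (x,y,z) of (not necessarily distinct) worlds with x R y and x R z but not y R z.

35

Enumerating: (w0,w3,w3), (w0,w4,w3), (w0,w4,w4), (w1,w0,w0), (w1,w0,w5), (w1,w3,w0), (w1,w3,w3), (w1,w3,w5), (w1,w4,w0), (w1,w4,w3), (w1,w4,w4), (w1,w4,w5), … and 23 more.
Total: 35.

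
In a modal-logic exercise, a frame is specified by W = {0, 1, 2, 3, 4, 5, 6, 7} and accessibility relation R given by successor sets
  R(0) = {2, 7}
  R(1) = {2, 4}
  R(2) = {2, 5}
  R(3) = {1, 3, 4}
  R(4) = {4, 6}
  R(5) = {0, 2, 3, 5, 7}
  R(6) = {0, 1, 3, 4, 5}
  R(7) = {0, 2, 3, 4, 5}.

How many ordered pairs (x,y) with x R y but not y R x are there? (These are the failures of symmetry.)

Enumerating: (0,2), (1,2), (1,4), (3,1), (3,4), (5,0), (5,3), (6,0), (6,1), (6,3), (6,5), (7,2), (7,3), (7,4).

14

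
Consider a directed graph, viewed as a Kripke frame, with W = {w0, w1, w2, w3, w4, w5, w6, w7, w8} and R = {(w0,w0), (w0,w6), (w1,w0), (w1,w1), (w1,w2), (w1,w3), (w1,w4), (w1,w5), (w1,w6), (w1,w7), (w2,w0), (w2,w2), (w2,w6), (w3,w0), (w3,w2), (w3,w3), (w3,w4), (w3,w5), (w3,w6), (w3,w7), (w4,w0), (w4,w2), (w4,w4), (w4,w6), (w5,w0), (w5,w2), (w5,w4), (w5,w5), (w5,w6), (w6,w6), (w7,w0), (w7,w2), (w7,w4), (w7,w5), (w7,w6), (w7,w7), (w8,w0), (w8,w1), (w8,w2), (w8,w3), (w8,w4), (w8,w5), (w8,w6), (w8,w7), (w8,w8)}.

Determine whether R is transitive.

Transitive: yes — every two-step R-path is closed by a direct edge.

Yes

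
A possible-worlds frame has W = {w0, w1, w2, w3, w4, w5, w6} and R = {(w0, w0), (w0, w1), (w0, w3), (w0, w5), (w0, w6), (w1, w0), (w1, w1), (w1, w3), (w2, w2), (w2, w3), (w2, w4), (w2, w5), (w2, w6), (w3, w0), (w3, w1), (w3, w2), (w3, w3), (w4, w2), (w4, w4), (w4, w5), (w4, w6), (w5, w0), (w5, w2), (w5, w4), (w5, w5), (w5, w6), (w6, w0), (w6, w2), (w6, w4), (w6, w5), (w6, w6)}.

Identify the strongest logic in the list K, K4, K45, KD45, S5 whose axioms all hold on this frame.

Transitive (axiom 4): no — w0 R w3 and w3 R w2, but not w0 R w2.
Euclidean (axiom 5): no — w0 R w1 and w0 R w5, but not w1 R w5.
Serial (axiom D): yes — every world has a successor (e.g. w0 R w0).
Reflexive (axiom T): yes — every world is R-related to itself.
So F validates K; K4 would additionally require R to be transitive. The strongest is K.

K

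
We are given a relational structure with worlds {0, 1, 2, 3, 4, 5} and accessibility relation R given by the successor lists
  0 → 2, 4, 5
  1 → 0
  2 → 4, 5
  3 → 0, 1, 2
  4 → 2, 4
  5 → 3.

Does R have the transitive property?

No

Transitive: no — 0 R 5 and 5 R 3, but not 0 R 3.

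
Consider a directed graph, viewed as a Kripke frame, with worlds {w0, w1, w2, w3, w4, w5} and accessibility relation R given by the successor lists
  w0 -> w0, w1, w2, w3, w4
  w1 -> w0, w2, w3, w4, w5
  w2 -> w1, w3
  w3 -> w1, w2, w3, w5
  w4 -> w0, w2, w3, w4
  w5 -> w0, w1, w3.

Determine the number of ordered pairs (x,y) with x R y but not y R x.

Enumerating: (w0,w2), (w0,w3), (w1,w4), (w4,w2), (w4,w3), (w5,w0).

6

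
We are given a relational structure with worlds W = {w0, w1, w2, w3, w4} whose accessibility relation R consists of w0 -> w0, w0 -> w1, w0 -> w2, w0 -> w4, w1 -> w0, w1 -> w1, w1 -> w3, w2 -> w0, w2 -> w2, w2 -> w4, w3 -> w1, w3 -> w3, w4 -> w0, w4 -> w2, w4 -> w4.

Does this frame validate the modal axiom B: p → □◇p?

By correspondence theory, B is valid on a frame iff R is symmetric.
Symmetric: yes — every pair in R has its reverse in R.

Yes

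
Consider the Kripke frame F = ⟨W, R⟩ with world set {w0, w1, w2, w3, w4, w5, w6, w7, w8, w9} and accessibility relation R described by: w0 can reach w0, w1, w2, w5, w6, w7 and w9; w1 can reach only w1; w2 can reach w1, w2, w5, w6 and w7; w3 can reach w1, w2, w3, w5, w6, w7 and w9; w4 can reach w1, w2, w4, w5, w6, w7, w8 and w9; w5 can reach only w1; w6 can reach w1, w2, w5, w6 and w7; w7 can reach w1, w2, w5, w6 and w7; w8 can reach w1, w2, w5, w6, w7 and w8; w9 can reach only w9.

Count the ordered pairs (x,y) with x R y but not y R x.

Enumerating: (w0,w1), (w0,w2), (w0,w5), (w0,w6), (w0,w7), (w0,w9), (w2,w1), (w2,w5), (w3,w1), (w3,w2), (w3,w5), (w3,w6), … and 19 more.
Total: 31.

31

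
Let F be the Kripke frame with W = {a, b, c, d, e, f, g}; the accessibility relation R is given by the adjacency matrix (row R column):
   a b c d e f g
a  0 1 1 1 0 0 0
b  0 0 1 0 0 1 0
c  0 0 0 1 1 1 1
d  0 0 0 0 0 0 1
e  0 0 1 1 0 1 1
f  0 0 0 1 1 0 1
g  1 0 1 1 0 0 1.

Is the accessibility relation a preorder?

No

Reflexive: no — a is not related to itself.
Transitive: no — a R b and b R f, but not a R f.
So R is not a preorder.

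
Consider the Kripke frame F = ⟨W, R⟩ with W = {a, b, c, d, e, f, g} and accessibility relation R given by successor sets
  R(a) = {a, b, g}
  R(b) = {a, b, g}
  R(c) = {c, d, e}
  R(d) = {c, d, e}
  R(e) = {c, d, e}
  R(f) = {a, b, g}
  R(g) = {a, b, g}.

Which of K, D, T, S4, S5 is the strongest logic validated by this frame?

D

Serial (axiom D): yes — every world has a successor (e.g. a R a).
Reflexive (axiom T): no — f is not related to itself.
Transitive (axiom 4): yes — every two-step R-path is closed by a direct edge.
Euclidean (axiom 5): yes — any two successors of a common world are R-related.
So F validates K, D; T would additionally require R to be reflexive. The strongest is D.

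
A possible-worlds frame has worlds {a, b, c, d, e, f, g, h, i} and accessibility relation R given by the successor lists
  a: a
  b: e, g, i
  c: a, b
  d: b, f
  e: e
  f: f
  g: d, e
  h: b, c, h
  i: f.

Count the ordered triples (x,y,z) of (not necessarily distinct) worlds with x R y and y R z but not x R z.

14

Enumerating: (b,g,d), (b,i,f), (c,b,e), (c,b,g), (c,b,i), (d,b,e), (d,b,g), (d,b,i), (g,d,b), (g,d,f), (h,b,e), (h,b,g), (h,b,i), (h,c,a).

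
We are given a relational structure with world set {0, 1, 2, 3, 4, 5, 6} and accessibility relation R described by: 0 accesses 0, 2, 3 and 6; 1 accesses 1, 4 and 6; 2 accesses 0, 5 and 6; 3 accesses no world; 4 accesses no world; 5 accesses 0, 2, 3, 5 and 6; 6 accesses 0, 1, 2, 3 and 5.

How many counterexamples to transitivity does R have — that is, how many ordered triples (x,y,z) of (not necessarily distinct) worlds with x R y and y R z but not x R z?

20

Enumerating: (0,2,5), (0,6,1), (0,6,5), (1,6,0), (1,6,2), (1,6,3), (1,6,5), (2,0,2), (2,0,3), (2,5,2), (2,5,3), (2,6,1), … and 8 more.
Total: 20.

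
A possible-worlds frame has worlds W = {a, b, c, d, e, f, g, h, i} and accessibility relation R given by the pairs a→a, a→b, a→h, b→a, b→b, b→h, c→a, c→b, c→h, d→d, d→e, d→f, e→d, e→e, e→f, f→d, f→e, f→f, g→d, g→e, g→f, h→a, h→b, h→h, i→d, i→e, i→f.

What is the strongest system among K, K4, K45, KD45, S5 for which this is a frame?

Transitive (axiom 4): yes — every two-step R-path is closed by a direct edge.
Euclidean (axiom 5): yes — any two successors of a common world are R-related.
Serial (axiom D): yes — every world has a successor (e.g. a R a).
Reflexive (axiom T): no — c is not related to itself.
So F validates K, K4, K45, KD45; S5 would additionally require R to be reflexive. The strongest is KD45.

KD45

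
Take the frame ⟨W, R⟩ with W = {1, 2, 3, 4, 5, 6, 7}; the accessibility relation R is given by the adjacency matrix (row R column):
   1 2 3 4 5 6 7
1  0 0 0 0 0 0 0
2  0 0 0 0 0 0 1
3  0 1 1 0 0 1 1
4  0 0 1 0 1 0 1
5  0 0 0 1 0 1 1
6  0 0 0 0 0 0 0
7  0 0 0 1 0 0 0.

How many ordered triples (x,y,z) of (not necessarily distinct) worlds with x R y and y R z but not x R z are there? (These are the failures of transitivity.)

Enumerating: (2,7,4), (3,7,4), (4,3,2), (4,3,6), (4,5,4), (4,5,6), (4,7,4), (5,4,3), (5,4,5), (7,4,3), (7,4,5), (7,4,7).

12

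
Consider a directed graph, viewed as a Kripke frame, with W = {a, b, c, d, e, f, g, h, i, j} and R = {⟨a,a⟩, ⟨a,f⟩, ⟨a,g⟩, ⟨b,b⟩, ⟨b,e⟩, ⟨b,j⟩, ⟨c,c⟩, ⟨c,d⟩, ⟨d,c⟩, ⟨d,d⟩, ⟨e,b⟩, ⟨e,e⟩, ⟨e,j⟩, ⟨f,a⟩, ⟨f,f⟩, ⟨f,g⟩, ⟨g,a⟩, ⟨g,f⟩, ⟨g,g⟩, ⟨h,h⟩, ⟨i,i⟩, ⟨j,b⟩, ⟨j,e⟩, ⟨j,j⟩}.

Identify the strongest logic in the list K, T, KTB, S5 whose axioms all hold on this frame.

S5

Reflexive (axiom T): yes — every world is R-related to itself.
Symmetric (axiom B): yes — every pair in R has its reverse in R.
Euclidean (axiom 5): yes — any two successors of a common world are R-related.
So F validates K, T, KTB, S5. The strongest is S5.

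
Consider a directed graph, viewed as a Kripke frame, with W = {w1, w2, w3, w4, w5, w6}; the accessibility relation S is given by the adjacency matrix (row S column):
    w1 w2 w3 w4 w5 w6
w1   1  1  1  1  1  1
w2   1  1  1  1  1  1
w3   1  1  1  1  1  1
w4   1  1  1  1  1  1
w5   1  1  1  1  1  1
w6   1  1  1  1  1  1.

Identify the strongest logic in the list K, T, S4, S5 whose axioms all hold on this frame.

S5

Reflexive (axiom T): yes — every world is S-related to itself.
Transitive (axiom 4): yes — every two-step S-path is closed by a direct edge.
Euclidean (axiom 5): yes — any two successors of a common world are S-related.
So F validates K, T, S4, S5. The strongest is S5.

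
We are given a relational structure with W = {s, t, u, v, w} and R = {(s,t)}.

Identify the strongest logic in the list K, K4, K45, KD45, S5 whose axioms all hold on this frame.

K4

Transitive (axiom 4): yes — every two-step R-path is closed by a direct edge.
Euclidean (axiom 5): no — s R t and s R t, but not t R t.
Serial (axiom D): no — t has no R-successor.
Reflexive (axiom T): no — s is not related to itself.
So F validates K, K4; K45 would additionally require R to be Euclidean. The strongest is K4.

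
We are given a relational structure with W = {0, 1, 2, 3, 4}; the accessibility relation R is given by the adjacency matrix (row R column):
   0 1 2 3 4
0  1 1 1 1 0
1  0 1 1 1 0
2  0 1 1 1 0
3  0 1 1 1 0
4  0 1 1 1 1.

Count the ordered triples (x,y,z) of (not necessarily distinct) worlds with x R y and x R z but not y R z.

6

Enumerating: (0,1,0), (0,2,0), (0,3,0), (4,1,4), (4,2,4), (4,3,4).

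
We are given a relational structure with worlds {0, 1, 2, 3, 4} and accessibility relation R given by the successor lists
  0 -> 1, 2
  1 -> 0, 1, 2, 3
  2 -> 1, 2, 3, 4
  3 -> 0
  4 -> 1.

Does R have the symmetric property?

No

Symmetric: no — 0 R 2 but not 2 R 0.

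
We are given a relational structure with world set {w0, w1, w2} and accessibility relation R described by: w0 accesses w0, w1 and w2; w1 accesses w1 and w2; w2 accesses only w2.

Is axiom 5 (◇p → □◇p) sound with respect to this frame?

No

By correspondence theory, 5 is valid on a frame iff R is Euclidean.
Euclidean: no — w0 R w2 and w0 R w1, but not w2 R w1.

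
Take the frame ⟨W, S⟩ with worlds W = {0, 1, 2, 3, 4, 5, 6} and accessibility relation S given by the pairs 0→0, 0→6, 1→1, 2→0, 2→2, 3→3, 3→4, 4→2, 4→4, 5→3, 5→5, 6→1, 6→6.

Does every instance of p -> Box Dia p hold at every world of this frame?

By correspondence theory, B is valid on a frame iff S is symmetric.
Symmetric: no — 0 S 6 but not 6 S 0.

No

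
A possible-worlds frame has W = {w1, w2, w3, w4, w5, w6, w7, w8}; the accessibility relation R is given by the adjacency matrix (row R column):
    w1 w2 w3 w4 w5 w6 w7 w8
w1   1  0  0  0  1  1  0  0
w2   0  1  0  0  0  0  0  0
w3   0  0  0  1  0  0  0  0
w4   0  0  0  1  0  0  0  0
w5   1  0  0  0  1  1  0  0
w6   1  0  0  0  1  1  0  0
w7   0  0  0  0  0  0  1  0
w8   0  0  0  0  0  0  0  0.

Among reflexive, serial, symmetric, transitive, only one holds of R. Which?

Reflexive: no — w3 is not related to itself.
Serial: no — w8 has no R-successor.
Symmetric: no — w3 R w4 but not w4 R w3.
Transitive: yes — every two-step R-path is closed by a direct edge.
Only transitive holds.

transitive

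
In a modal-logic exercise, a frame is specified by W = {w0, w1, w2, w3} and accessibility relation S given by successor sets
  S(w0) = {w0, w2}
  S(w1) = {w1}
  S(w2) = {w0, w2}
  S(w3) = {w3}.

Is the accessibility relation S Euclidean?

Yes

Euclidean: yes — any two successors of a common world are S-related.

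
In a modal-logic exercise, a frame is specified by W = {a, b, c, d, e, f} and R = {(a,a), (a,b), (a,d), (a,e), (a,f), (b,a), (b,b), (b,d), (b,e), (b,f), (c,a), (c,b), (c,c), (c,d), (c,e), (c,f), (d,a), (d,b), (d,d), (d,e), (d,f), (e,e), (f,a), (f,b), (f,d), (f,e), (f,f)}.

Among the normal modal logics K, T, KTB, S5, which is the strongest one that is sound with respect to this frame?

Reflexive (axiom T): yes — every world is R-related to itself.
Symmetric (axiom B): no — a R e but not e R a.
Euclidean (axiom 5): no — a R e and a R b, but not e R b.
So F validates K, T; KTB would additionally require R to be symmetric. The strongest is T.

T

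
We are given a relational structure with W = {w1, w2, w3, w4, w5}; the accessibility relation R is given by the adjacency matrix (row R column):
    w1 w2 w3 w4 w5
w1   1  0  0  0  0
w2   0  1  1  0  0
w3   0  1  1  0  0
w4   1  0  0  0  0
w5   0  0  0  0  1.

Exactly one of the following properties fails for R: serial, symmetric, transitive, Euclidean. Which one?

symmetric

Serial: yes — every world has a successor (e.g. w1 R w1).
Symmetric: no — w4 R w1 but not w1 R w4.
Transitive: yes — every two-step R-path is closed by a direct edge.
Euclidean: yes — any two successors of a common world are R-related.
Only symmetric fails.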